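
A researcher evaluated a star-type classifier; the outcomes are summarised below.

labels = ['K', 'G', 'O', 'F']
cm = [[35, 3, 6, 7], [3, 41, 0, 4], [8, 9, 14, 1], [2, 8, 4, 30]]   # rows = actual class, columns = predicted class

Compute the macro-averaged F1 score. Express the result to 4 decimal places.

0.6643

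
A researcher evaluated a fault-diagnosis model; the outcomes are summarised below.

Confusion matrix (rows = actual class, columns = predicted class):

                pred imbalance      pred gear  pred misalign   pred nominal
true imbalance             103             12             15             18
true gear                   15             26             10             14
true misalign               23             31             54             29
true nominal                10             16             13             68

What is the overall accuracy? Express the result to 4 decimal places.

Accuracy = trace / total = (103+26+54+68=251) / 457 = 251/457 = 0.5492

0.5492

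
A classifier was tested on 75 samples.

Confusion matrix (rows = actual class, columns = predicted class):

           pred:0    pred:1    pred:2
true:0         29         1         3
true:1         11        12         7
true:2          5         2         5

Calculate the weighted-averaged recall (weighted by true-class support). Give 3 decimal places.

Per-class recall (TP/(TP+FN)):
  0: TP=29, FN=1+3=4 → 29/33 = 0.8788
  1: TP=12, FN=11+7=18 → 12/30 = 0.4000
  2: TP=5, FN=5+2=7 → 5/12 = 0.4167
Weighted-recall = Σ (supportᵢ/N)·recallᵢ with N=75: (33/75)·0.8788 + (30/75)·0.4000 + (12/75)·0.4167 = 0.613

0.613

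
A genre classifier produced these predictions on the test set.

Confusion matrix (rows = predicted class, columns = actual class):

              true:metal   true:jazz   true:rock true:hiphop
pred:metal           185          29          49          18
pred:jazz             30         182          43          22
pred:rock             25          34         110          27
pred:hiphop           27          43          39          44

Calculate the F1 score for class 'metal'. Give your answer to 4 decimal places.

0.6752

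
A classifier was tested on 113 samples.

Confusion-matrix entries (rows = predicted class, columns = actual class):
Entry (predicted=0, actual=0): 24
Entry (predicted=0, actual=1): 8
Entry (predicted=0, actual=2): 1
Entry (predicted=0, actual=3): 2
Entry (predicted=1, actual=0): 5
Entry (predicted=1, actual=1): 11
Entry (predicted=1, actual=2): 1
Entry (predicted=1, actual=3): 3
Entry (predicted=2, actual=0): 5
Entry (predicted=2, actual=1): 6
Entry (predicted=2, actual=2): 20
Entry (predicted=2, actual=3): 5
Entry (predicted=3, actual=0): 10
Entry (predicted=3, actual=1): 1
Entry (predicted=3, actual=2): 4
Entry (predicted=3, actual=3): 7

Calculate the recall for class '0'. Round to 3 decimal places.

0.545

Treat '0' as positive and all other classes as negative.
recall = TP/(TP+FN).
0: TP=24, FN=5+5+10=20 → 24/44 = 0.5455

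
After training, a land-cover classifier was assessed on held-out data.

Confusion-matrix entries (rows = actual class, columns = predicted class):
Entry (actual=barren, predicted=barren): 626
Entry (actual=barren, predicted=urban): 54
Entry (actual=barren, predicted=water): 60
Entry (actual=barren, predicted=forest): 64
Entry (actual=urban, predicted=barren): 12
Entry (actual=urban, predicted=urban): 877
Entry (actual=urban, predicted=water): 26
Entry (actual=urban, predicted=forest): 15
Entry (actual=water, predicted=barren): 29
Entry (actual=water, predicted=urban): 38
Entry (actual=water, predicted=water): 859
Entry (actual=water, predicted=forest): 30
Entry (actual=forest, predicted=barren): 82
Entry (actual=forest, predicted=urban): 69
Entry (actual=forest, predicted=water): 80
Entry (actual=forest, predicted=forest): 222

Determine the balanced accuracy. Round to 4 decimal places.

Balanced accuracy = mean of per-class recall.
  barren: recall = 626/804 = 0.77861
  urban: recall = 877/930 = 0.94301
  water: recall = 859/956 = 0.89854
  forest: recall = 222/453 = 0.49007
Mean = (0.77861 + 0.94301 + 0.89854 + 0.49007) / 4 = 0.7776

0.7776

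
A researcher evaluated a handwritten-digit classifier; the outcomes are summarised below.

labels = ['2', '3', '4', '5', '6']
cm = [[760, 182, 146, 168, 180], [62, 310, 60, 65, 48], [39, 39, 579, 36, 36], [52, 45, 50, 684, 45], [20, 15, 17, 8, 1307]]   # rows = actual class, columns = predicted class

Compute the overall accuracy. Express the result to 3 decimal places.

0.735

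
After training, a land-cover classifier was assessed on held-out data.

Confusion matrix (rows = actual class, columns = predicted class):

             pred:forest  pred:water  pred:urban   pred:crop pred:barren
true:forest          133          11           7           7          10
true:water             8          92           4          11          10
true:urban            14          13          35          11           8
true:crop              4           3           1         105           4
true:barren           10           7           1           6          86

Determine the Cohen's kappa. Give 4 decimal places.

0.6824

Observed agreement pₒ = trace/N = 451/601 = 0.75042
Expected agreement pₑ = Σ (rowᵢ·colᵢ)/N² = (168·169 + 125·126 + 81·48 + 117·140 + 110·118)/601² = 0.21426
κ = (pₒ − pₑ)/(1 − pₑ) = (0.75042 − 0.21426)/(1 − 0.21426) = 0.6824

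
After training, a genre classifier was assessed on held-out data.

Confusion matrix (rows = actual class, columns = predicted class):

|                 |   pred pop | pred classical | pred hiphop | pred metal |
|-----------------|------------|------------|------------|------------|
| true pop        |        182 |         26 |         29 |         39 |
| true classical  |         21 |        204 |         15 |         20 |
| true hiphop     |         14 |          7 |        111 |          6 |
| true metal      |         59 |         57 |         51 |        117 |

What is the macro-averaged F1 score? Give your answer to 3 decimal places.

0.636

Per-class F1 score (2·TP/(2·TP+FP+FN)):
  pop: TP=182, FP=21+14+59=94, FN=26+29+39=94 → 364/552 = 0.6594
  classical: TP=204, FP=26+7+57=90, FN=21+15+20=56 → 408/554 = 0.7365
  hiphop: TP=111, FP=29+15+51=95, FN=14+7+6=27 → 222/344 = 0.6453
  metal: TP=117, FP=39+20+6=65, FN=59+57+51=167 → 234/466 = 0.5021
Macro-F1 score = mean = (0.6594 + 0.7365 + 0.6453 + 0.5021) / 4 = 0.636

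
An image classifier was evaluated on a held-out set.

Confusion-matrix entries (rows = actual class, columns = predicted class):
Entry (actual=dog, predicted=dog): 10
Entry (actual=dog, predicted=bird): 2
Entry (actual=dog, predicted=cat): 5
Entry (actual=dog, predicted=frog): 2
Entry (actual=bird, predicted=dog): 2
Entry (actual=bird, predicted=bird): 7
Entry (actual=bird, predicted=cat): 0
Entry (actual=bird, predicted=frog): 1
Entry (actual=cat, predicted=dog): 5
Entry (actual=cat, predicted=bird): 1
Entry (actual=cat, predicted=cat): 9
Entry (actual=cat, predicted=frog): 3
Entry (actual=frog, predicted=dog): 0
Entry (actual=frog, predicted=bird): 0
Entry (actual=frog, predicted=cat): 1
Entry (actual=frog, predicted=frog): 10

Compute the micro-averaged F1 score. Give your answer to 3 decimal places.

0.621

Micro-averaging pools counts across classes: ΣTP=36, ΣFP=22, ΣFN=22.
Micro-F1 score = 2·TP/(2·TP+FP+FN) on pooled counts = 0.621 (equals overall accuracy in single-label multiclass).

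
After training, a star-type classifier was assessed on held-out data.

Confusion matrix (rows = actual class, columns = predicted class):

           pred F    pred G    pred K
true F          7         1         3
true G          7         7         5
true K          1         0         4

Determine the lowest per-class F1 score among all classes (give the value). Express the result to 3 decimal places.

0.471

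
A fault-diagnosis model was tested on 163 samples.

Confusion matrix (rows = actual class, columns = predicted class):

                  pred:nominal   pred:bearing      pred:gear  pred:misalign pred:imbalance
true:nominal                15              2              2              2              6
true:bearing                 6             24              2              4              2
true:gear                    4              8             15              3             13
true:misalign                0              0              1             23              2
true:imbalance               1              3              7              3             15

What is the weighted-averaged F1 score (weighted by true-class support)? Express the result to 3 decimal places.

0.556

Per-class F1 score (2·TP/(2·TP+FP+FN)):
  nominal: TP=15, FP=6+4+0+1=11, FN=2+2+2+6=12 → 30/53 = 0.5660
  bearing: TP=24, FP=2+8+0+3=13, FN=6+2+4+2=14 → 48/75 = 0.6400
  gear: TP=15, FP=2+2+1+7=12, FN=4+8+3+13=28 → 30/70 = 0.4286
  misalign: TP=23, FP=2+4+3+3=12, FN=0+0+1+2=3 → 46/61 = 0.7541
  imbalance: TP=15, FP=6+2+13+2=23, FN=1+3+7+3=14 → 30/67 = 0.4478
Weighted-F1 score = Σ (supportᵢ/N)·F1 scoreᵢ with N=163: (27/163)·0.5660 + (38/163)·0.6400 + (43/163)·0.4286 + (26/163)·0.7541 + (29/163)·0.4478 = 0.556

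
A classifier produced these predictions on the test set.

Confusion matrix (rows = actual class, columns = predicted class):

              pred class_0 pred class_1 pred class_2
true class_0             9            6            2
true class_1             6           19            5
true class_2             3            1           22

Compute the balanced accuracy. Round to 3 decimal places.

0.670

Balanced accuracy = mean of per-class recall.
  class_0: recall = 9/17 = 0.5294
  class_1: recall = 19/30 = 0.6333
  class_2: recall = 22/26 = 0.8462
Mean = (0.5294 + 0.6333 + 0.8462) / 3 = 0.670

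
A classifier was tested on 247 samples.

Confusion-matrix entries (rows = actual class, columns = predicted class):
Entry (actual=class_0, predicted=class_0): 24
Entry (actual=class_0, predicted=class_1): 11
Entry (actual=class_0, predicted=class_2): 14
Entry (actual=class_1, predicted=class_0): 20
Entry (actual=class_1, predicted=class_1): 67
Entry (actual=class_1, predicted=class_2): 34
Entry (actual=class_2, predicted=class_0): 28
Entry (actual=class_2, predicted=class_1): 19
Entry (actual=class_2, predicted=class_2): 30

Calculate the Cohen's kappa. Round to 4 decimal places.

Observed agreement pₒ = trace/N = 121/247 = 0.48988
Expected agreement pₑ = Σ (rowᵢ·colᵢ)/N² = (49·72 + 121·97 + 77·78)/247² = 0.34865
κ = (pₒ − pₑ)/(1 − pₑ) = (0.48988 − 0.34865)/(1 − 0.34865) = 0.2168

0.2168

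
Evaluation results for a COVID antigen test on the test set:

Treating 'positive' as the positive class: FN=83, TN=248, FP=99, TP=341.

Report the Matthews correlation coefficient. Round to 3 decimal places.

0.522

MCC = (TP·TN − FP·FN) / √((TP+FP)(TP+FN)(TN+FP)(TN+FN))
Numerator = 341·248 − 99·83 = 76351
Denominator = √(440·424·347·331) = √21427721920 = 146382.1093
MCC = 76351 / 146382.1093 = 0.522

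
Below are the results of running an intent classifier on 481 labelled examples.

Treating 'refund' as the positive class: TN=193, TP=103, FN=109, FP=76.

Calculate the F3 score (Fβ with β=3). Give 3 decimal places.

0.494

Fβ = (1+β²)·TP / ((1+β²)·TP + β²·FN + FP), with β²=9
= 10·103 / (10·103 + 9·109 + 76) = 0.494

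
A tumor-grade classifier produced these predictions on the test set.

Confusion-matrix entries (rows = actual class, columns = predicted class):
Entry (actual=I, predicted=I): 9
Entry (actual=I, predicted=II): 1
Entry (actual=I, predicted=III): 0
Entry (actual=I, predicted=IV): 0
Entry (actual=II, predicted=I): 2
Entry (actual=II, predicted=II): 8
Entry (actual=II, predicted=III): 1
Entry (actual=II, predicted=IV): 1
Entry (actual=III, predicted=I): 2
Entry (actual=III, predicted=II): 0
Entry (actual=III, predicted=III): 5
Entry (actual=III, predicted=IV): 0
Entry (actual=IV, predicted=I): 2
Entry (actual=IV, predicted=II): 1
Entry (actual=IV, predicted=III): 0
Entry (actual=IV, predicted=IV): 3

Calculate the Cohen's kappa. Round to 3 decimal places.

Observed agreement pₒ = trace/N = 25/35 = 0.7143
Expected agreement pₑ = Σ (rowᵢ·colᵢ)/N² = (10·15 + 12·10 + 7·6 + 6·4)/35² = 0.2743
κ = (pₒ − pₑ)/(1 − pₑ) = (0.7143 − 0.2743)/(1 − 0.2743) = 0.606

0.606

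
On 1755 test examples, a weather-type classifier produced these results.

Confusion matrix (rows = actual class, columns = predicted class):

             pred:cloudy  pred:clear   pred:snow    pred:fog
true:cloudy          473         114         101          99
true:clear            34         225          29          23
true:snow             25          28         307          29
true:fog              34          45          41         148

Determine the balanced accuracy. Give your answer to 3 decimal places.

Balanced accuracy = mean of per-class recall.
  cloudy: recall = 473/787 = 0.6010
  clear: recall = 225/311 = 0.7235
  snow: recall = 307/389 = 0.7892
  fog: recall = 148/268 = 0.5522
Mean = (0.6010 + 0.7235 + 0.7892 + 0.5522) / 4 = 0.666

0.666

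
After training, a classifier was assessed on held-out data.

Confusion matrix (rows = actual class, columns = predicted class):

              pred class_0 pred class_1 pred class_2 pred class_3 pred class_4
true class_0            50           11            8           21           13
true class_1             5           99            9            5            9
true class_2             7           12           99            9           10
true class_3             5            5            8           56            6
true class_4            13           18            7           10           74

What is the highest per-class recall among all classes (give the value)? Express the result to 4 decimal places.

Per-class recall (TP/(TP+FN)):
  class_0: TP=50, FN=11+8+21+13=53 → 50/103 = 0.48544
  class_1: TP=99, FN=5+9+5+9=28 → 99/127 = 0.77953
  class_2: TP=99, FN=7+12+9+10=38 → 99/137 = 0.72263
  class_3: TP=56, FN=5+5+8+6=24 → 56/80 = 0.70000
  class_4: TP=74, FN=13+18+7+10=48 → 74/122 = 0.60656
Highest is class 'class_1' with recall = 0.7795.

0.7795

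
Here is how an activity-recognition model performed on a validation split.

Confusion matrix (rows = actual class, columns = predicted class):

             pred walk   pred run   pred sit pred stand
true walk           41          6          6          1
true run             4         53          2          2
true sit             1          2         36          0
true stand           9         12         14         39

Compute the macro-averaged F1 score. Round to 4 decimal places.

0.7395

Per-class F1 score (2·TP/(2·TP+FP+FN)):
  walk: TP=41, FP=4+1+9=14, FN=6+6+1=13 → 82/109 = 0.75229
  run: TP=53, FP=6+2+12=20, FN=4+2+2=8 → 106/134 = 0.79104
  sit: TP=36, FP=6+2+14=22, FN=1+2+0=3 → 72/97 = 0.74227
  stand: TP=39, FP=1+2+0=3, FN=9+12+14=35 → 78/116 = 0.67241
Macro-F1 score = mean = (0.75229 + 0.79104 + 0.74227 + 0.67241) / 4 = 0.7395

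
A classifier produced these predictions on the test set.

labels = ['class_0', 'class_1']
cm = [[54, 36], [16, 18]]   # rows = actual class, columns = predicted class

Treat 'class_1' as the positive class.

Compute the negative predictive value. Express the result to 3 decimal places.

NPV = TN/(TN+FN) = 54/(54+16) = 0.771

0.771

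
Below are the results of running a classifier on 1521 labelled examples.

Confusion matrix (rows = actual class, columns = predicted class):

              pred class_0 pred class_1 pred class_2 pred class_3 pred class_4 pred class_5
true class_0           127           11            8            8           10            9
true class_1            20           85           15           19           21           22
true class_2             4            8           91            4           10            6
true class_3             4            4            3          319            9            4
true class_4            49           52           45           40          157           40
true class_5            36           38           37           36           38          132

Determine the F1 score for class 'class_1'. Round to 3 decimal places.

F1 score = 2·TP/(2·TP+FP+FN).
class_1: TP=85, FP=11+8+4+52+38=113, FN=20+15+19+21+22=97 → 170/380 = 0.4474

0.447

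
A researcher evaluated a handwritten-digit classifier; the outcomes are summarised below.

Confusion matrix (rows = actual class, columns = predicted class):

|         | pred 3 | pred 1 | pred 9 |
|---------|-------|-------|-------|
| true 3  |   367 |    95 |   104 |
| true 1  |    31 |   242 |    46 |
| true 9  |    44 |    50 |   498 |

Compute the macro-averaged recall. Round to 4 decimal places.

0.7494

Per-class recall (TP/(TP+FN)):
  3: TP=367, FN=95+104=199 → 367/566 = 0.64841
  1: TP=242, FN=31+46=77 → 242/319 = 0.75862
  9: TP=498, FN=44+50=94 → 498/592 = 0.84122
Macro-recall = mean = (0.64841 + 0.75862 + 0.84122) / 3 = 0.7494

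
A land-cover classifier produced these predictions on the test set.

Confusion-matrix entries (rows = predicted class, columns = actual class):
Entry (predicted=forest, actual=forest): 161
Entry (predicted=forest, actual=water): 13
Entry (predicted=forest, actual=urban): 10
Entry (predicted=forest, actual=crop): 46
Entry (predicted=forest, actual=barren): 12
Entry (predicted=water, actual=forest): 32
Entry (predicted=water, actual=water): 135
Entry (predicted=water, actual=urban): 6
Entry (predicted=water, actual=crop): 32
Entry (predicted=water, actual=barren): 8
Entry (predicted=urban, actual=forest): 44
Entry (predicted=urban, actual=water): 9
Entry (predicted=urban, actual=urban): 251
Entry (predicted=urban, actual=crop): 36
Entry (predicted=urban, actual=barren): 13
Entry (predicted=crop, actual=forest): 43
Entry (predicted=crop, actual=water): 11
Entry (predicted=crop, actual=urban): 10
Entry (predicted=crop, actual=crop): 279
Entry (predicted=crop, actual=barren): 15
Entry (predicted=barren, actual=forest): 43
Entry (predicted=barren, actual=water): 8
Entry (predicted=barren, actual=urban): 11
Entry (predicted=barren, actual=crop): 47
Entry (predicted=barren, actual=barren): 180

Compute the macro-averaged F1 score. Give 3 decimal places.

0.689

Per-class F1 score (2·TP/(2·TP+FP+FN)):
  forest: TP=161, FP=13+10+46+12=81, FN=32+44+43+43=162 → 322/565 = 0.5699
  water: TP=135, FP=32+6+32+8=78, FN=13+9+11+8=41 → 270/389 = 0.6941
  urban: TP=251, FP=44+9+36+13=102, FN=10+6+10+11=37 → 502/641 = 0.7832
  crop: TP=279, FP=43+11+10+15=79, FN=46+32+36+47=161 → 558/798 = 0.6992
  barren: TP=180, FP=43+8+11+47=109, FN=12+8+13+15=48 → 360/517 = 0.6963
Macro-F1 score = mean = (0.5699 + 0.6941 + 0.7832 + 0.6992 + 0.6963) / 5 = 0.689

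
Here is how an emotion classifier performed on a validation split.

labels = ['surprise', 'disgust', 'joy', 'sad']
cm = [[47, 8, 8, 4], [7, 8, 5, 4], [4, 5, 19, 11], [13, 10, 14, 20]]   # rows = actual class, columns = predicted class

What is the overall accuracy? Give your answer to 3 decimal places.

0.503

Accuracy = trace / total = (47+8+19+20=94) / 187 = 94/187 = 0.503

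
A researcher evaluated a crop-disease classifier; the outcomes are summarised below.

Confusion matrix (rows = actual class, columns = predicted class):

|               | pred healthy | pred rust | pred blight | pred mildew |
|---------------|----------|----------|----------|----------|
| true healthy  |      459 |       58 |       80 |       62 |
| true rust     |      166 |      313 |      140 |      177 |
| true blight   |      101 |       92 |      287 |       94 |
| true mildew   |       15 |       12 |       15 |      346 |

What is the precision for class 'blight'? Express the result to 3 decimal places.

0.550

Treat 'blight' as positive and all other classes as negative.
precision = TP/(TP+FP).
blight: TP=287, FP=80+140+15=235 → 287/522 = 0.5498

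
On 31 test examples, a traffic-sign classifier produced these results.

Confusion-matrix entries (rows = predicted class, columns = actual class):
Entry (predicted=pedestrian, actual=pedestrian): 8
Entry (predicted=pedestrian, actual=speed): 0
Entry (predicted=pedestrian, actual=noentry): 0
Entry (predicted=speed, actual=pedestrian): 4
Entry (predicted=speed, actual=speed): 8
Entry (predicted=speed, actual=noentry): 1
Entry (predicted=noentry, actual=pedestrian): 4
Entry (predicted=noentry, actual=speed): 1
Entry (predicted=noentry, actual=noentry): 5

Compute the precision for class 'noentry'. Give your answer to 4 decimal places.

0.5000

Take TP from the diagonal, FP from the rest of the 'noentry' prediction marginal, FN from the rest of the 'noentry' actual marginal.
precision = TP/(TP+FP).
noentry: TP=5, FP=4+1=5 → 5/10 = 0.50000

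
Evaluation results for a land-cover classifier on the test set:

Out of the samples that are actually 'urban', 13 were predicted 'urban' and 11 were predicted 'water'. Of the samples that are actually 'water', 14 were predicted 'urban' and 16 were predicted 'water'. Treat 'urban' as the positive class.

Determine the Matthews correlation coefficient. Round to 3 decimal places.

MCC = (TP·TN − FP·FN) / √((TP+FP)(TP+FN)(TN+FP)(TN+FN))
Numerator = 13·16 − 14·11 = 54
Denominator = √(27·24·30·27) = √524880 = 724.4860
MCC = 54 / 724.4860 = 0.075

0.075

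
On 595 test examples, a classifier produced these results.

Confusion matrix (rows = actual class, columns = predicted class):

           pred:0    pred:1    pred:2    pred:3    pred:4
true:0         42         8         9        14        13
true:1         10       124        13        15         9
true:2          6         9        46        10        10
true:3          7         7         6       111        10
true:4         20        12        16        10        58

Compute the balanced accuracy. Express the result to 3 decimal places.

0.614

Balanced accuracy = mean of per-class recall.
  0: recall = 42/86 = 0.4884
  1: recall = 124/171 = 0.7251
  2: recall = 46/81 = 0.5679
  3: recall = 111/141 = 0.7872
  4: recall = 58/116 = 0.5000
Mean = (0.4884 + 0.7251 + 0.5679 + 0.7872 + 0.5000) / 5 = 0.614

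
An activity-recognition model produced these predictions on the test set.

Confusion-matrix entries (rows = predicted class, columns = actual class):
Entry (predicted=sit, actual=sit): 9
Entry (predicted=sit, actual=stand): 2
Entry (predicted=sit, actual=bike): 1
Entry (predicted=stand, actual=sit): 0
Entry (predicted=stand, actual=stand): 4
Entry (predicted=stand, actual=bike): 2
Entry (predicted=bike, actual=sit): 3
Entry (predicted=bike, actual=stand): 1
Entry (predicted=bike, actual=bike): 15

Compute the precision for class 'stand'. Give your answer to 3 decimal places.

0.667

precision = TP/(TP+FP).
stand: TP=4, FP=0+2=2 → 4/6 = 0.6667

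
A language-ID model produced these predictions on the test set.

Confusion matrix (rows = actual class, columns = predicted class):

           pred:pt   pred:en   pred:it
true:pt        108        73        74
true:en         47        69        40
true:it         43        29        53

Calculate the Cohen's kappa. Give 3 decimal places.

0.133

Observed agreement pₒ = trace/N = 230/536 = 0.4291
Expected agreement pₑ = Σ (rowᵢ·colᵢ)/N² = (255·198 + 156·171 + 125·167)/536² = 0.3413
κ = (pₒ − pₑ)/(1 − pₑ) = (0.4291 − 0.3413)/(1 − 0.3413) = 0.133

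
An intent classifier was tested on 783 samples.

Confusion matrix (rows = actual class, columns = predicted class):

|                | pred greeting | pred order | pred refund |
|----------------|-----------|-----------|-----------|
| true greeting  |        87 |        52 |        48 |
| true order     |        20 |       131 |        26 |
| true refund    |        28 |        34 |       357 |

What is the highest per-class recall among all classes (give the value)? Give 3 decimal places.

0.852

Per-class recall (TP/(TP+FN)):
  greeting: TP=87, FN=52+48=100 → 87/187 = 0.4652
  order: TP=131, FN=20+26=46 → 131/177 = 0.7401
  refund: TP=357, FN=28+34=62 → 357/419 = 0.8520
Highest is class 'refund' with recall = 0.852.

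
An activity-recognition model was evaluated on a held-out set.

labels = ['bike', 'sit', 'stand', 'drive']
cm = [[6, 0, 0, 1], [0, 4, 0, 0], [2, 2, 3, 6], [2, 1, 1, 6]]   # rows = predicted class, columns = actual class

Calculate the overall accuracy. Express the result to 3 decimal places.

0.559

Accuracy = trace / total = (6+4+3+6=19) / 34 = 19/34 = 0.559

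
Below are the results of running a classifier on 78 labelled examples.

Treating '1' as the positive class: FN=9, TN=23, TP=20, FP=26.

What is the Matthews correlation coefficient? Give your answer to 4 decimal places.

0.1563

MCC = (TP·TN − FP·FN) / √((TP+FP)(TP+FN)(TN+FP)(TN+FN))
Numerator = 20·23 − 26·9 = 226
Denominator = √(46·29·49·32) = √2091712 = 1446.2752
MCC = 226 / 1446.2752 = 0.1563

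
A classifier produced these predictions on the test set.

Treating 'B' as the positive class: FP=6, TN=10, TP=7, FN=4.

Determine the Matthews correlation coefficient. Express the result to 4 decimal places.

0.2570

MCC = (TP·TN − FP·FN) / √((TP+FP)(TP+FN)(TN+FP)(TN+FN))
Numerator = 7·10 − 6·4 = 46
Denominator = √(13·11·16·14) = √32032 = 178.9749
MCC = 46 / 178.9749 = 0.2570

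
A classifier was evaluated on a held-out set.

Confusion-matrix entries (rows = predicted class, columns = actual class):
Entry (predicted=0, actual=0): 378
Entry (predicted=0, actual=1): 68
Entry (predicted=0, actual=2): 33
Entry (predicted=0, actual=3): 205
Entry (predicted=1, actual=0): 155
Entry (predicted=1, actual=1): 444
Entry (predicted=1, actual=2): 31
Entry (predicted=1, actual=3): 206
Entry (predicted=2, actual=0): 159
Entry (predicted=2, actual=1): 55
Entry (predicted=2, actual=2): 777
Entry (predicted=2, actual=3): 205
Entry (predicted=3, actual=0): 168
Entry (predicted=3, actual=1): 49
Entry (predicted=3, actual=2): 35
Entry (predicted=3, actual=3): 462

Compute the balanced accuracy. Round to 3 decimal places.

Balanced accuracy = mean of per-class recall.
  0: recall = 378/860 = 0.4395
  1: recall = 444/616 = 0.7208
  2: recall = 777/876 = 0.8870
  3: recall = 462/1078 = 0.4286
Mean = (0.4395 + 0.7208 + 0.8870 + 0.4286) / 4 = 0.619

0.619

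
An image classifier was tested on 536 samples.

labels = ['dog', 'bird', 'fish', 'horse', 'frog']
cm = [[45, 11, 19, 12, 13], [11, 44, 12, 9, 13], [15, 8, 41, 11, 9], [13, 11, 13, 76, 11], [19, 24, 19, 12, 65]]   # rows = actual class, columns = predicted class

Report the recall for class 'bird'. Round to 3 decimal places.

Treat 'bird' as positive and all other classes as negative.
recall = TP/(TP+FN).
bird: TP=44, FN=11+12+9+13=45 → 44/89 = 0.4944

0.494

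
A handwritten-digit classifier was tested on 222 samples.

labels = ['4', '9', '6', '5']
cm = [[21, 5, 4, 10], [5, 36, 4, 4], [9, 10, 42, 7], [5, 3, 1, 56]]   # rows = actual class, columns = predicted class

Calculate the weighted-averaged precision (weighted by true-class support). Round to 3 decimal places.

Per-class precision (TP/(TP+FP)):
  4: TP=21, FP=5+9+5=19 → 21/40 = 0.5250
  9: TP=36, FP=5+10+3=18 → 36/54 = 0.6667
  6: TP=42, FP=4+4+1=9 → 42/51 = 0.8235
  5: TP=56, FP=10+4+7=21 → 56/77 = 0.7273
Weighted-precision = Σ (supportᵢ/N)·precisionᵢ with N=222: (40/222)·0.5250 + (49/222)·0.6667 + (68/222)·0.8235 + (65/222)·0.7273 = 0.707

0.707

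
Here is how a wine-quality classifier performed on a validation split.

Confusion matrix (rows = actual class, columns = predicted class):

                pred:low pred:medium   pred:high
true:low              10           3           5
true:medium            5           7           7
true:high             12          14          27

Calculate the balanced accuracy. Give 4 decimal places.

Balanced accuracy = mean of per-class recall.
  low: recall = 10/18 = 0.55556
  medium: recall = 7/19 = 0.36842
  high: recall = 27/53 = 0.50943
Mean = (0.55556 + 0.36842 + 0.50943) / 3 = 0.4778

0.4778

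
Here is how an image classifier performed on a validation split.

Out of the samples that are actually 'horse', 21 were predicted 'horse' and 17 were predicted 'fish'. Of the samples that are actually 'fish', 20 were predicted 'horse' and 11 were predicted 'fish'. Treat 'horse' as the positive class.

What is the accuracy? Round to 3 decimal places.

Accuracy = (TP+TN)/N = (21+11)/69 = 0.464

0.464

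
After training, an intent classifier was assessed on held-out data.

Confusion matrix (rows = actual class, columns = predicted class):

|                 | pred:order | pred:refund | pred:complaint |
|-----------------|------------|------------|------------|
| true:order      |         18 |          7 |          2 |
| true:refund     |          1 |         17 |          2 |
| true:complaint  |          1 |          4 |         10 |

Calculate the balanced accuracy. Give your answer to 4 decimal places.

0.7278

Balanced accuracy = mean of per-class recall.
  order: recall = 18/27 = 0.66667
  refund: recall = 17/20 = 0.85000
  complaint: recall = 10/15 = 0.66667
Mean = (0.66667 + 0.85000 + 0.66667) / 3 = 0.7278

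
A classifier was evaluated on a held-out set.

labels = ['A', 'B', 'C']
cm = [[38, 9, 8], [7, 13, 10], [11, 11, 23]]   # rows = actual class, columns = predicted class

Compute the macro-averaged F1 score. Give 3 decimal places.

0.544

Per-class F1 score (2·TP/(2·TP+FP+FN)):
  A: TP=38, FP=7+11=18, FN=9+8=17 → 76/111 = 0.6847
  B: TP=13, FP=9+11=20, FN=7+10=17 → 26/63 = 0.4127
  C: TP=23, FP=8+10=18, FN=11+11=22 → 46/86 = 0.5349
Macro-F1 score = mean = (0.6847 + 0.4127 + 0.5349) / 3 = 0.544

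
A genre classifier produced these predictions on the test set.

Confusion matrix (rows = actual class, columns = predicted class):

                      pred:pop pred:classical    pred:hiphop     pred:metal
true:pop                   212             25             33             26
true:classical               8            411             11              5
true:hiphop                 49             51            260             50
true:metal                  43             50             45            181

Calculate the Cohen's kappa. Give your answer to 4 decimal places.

0.6338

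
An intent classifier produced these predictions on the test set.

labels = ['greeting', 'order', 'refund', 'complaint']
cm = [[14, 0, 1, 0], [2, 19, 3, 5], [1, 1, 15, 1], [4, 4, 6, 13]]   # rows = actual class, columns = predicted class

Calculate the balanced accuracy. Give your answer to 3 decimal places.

0.726

Balanced accuracy = mean of per-class recall.
  greeting: recall = 14/15 = 0.9333
  order: recall = 19/29 = 0.6552
  refund: recall = 15/18 = 0.8333
  complaint: recall = 13/27 = 0.4815
Mean = (0.9333 + 0.6552 + 0.8333 + 0.4815) / 4 = 0.726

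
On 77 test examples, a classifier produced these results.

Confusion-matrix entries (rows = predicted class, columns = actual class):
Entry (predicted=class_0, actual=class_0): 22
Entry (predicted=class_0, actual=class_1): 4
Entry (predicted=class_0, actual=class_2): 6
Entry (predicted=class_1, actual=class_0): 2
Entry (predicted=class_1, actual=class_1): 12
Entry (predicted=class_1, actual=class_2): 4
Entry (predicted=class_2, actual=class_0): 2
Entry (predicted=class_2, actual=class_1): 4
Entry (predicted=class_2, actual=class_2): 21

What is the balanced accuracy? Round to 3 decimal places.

0.708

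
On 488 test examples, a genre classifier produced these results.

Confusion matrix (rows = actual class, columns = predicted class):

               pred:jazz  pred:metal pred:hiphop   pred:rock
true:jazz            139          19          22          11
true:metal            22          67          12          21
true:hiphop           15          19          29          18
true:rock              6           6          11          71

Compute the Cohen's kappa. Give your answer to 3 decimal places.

Observed agreement pₒ = trace/N = 306/488 = 0.6270
Expected agreement pₑ = Σ (rowᵢ·colᵢ)/N² = (191·182 + 122·111 + 81·74 + 94·121)/488² = 0.2758
κ = (pₒ − pₑ)/(1 − pₑ) = (0.6270 − 0.2758)/(1 − 0.2758) = 0.485

0.485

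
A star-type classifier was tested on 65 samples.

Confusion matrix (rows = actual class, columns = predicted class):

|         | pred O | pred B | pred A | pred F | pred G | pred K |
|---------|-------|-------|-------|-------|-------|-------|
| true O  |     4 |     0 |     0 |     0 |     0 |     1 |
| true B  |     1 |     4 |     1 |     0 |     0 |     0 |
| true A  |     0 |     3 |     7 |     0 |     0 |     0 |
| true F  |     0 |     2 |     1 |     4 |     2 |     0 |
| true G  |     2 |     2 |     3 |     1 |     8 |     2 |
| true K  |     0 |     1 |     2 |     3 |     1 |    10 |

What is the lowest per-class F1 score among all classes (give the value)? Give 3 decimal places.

Per-class F1 score (2·TP/(2·TP+FP+FN)):
  O: TP=4, FP=1+0+0+2+0=3, FN=0+0+0+0+1=1 → 8/12 = 0.6667
  B: TP=4, FP=0+3+2+2+1=8, FN=1+1+0+0+0=2 → 8/18 = 0.4444
  A: TP=7, FP=0+1+1+3+2=7, FN=0+3+0+0+0=3 → 14/24 = 0.5833
  F: TP=4, FP=0+0+0+1+3=4, FN=0+2+1+2+0=5 → 8/17 = 0.4706
  G: TP=8, FP=0+0+0+2+1=3, FN=2+2+3+1+2=10 → 16/29 = 0.5517
  K: TP=10, FP=1+0+0+0+2=3, FN=0+1+2+3+1=7 → 20/30 = 0.6667
Lowest is class 'B' with F1 score = 0.444.

0.444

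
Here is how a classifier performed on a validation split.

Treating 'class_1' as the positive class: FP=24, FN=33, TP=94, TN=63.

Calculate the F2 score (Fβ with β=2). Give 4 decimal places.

Fβ = (1+β²)·TP / ((1+β²)·TP + β²·FN + FP), with β²=4
= 5·94 / (5·94 + 4·33 + 24) = 0.7508

0.7508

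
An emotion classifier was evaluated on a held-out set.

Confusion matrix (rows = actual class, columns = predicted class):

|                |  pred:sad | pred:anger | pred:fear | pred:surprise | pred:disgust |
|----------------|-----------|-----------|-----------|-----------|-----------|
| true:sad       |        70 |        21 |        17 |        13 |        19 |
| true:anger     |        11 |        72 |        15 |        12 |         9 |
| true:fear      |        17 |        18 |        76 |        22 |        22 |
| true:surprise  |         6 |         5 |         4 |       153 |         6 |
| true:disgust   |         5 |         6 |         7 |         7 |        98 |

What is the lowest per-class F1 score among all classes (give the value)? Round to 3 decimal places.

0.555

Per-class F1 score (2·TP/(2·TP+FP+FN)):
  sad: TP=70, FP=11+17+6+5=39, FN=21+17+13+19=70 → 140/249 = 0.5622
  anger: TP=72, FP=21+18+5+6=50, FN=11+15+12+9=47 → 144/241 = 0.5975
  fear: TP=76, FP=17+15+4+7=43, FN=17+18+22+22=79 → 152/274 = 0.5547
  surprise: TP=153, FP=13+12+22+7=54, FN=6+5+4+6=21 → 306/381 = 0.8031
  disgust: TP=98, FP=19+9+22+6=56, FN=5+6+7+7=25 → 196/277 = 0.7076
Lowest is class 'fear' with F1 score = 0.555.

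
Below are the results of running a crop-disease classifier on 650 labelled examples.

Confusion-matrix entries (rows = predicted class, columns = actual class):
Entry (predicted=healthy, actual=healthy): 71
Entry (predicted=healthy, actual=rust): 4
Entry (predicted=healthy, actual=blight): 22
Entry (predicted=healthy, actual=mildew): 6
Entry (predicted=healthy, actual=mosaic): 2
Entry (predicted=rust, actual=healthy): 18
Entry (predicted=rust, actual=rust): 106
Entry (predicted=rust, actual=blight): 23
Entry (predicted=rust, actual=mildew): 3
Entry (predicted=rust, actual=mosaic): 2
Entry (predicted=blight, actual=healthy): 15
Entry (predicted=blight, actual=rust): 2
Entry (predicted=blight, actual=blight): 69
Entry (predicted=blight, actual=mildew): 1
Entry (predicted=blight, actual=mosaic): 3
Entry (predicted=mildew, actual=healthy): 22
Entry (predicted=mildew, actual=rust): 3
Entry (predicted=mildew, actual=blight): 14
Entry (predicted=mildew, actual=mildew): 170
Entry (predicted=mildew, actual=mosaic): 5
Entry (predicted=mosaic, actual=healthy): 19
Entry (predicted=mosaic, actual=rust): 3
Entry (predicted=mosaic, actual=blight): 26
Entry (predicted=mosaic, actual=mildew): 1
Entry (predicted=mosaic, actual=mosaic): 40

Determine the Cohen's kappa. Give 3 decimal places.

0.620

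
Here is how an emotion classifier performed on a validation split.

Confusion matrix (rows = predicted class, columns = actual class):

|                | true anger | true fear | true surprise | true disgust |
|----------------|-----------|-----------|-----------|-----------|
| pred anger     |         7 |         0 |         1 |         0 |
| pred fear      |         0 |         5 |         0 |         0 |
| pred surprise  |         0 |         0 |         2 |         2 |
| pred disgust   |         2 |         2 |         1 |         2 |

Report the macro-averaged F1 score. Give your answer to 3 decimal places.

Per-class F1 score (2·TP/(2·TP+FP+FN)):
  anger: TP=7, FP=0+1+0=1, FN=0+0+2=2 → 14/17 = 0.8235
  fear: TP=5, FP=0+0+0=0, FN=0+0+2=2 → 10/12 = 0.8333
  surprise: TP=2, FP=0+0+2=2, FN=1+0+1=2 → 4/8 = 0.5000
  disgust: TP=2, FP=2+2+1=5, FN=0+0+2=2 → 4/11 = 0.3636
Macro-F1 score = mean = (0.8235 + 0.8333 + 0.5000 + 0.3636) / 4 = 0.630

0.630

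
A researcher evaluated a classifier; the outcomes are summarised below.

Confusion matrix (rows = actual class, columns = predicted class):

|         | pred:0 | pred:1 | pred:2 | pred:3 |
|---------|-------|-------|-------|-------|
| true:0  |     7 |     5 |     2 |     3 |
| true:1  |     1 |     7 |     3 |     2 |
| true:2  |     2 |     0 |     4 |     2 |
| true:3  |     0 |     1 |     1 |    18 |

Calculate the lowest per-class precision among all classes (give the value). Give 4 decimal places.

0.4000

Per-class precision (TP/(TP+FP)):
  0: TP=7, FP=1+2+0=3 → 7/10 = 0.70000
  1: TP=7, FP=5+0+1=6 → 7/13 = 0.53846
  2: TP=4, FP=2+3+1=6 → 4/10 = 0.40000
  3: TP=18, FP=3+2+2=7 → 18/25 = 0.72000
Lowest is class '2' with precision = 0.4000.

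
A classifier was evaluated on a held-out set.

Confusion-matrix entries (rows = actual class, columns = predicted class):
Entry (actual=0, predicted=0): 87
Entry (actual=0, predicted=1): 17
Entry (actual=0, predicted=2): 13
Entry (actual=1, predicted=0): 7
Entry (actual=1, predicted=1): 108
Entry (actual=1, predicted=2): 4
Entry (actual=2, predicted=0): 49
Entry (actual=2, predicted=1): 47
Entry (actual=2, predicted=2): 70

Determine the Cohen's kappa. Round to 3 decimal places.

Observed agreement pₒ = trace/N = 265/402 = 0.6592
Expected agreement pₑ = Σ (rowᵢ·colᵢ)/N² = (117·143 + 119·172 + 166·87)/402² = 0.3196
κ = (pₒ − pₑ)/(1 − pₑ) = (0.6592 − 0.3196)/(1 − 0.3196) = 0.499

0.499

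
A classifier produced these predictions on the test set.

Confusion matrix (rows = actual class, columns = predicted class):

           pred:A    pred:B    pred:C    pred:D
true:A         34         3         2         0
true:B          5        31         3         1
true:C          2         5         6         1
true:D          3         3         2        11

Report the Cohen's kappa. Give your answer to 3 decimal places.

Observed agreement pₒ = trace/N = 82/112 = 0.7321
Expected agreement pₑ = Σ (rowᵢ·colᵢ)/N² = (39·44 + 40·42 + 14·13 + 19·13)/112² = 0.3049
κ = (pₒ − pₑ)/(1 − pₑ) = (0.7321 − 0.3049)/(1 − 0.3049) = 0.615

0.615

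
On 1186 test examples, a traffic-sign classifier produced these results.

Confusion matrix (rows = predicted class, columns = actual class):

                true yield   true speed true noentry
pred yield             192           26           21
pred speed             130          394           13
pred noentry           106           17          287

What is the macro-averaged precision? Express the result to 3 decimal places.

Per-class precision (TP/(TP+FP)):
  yield: TP=192, FP=26+21=47 → 192/239 = 0.8033
  speed: TP=394, FP=130+13=143 → 394/537 = 0.7337
  noentry: TP=287, FP=106+17=123 → 287/410 = 0.7000
Macro-precision = mean = (0.8033 + 0.7337 + 0.7000) / 3 = 0.746

0.746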